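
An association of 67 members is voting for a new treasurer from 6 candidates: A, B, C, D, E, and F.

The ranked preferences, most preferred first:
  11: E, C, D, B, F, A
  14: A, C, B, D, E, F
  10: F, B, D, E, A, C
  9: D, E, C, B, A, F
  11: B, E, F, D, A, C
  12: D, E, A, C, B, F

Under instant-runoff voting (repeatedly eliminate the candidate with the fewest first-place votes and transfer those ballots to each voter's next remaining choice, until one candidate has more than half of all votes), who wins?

Round 1: A 14, B 11, C 0, D 21, E 11, F 10. C eliminated.
Round 2: A 14, B 11, D 21, E 11, F 10. F eliminated.
Round 3: A 14, B 21, D 21, E 11. E eliminated.
Round 4: A 14, B 21, D 32. A eliminated.
Round 5: B 35, D 32. B has a majority (≥34).

B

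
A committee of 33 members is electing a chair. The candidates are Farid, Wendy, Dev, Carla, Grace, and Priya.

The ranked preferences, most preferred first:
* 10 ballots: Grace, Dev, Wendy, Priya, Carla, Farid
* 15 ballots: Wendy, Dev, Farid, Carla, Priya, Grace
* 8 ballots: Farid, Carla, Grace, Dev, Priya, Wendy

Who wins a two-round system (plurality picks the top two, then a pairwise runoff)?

Grace

Round 1 first-place votes: Farid 8, Wendy 15, Dev 0, Carla 0, Grace 10, Priya 0. Wendy and Grace advance.
Runoff: Wendy is ranked above Grace on 15 ballots, Grace above Wendy on 18.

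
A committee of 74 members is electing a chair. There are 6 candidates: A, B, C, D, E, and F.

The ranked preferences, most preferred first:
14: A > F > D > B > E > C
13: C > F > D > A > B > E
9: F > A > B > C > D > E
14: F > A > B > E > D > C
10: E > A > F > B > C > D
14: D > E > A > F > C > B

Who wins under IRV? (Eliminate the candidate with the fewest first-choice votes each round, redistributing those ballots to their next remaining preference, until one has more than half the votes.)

A

Round 1: A 14, B 0, C 13, D 14, E 10, F 23. B eliminated.
Round 2: A 14, C 13, D 14, E 10, F 23. E eliminated.
Round 3: A 24, C 13, D 14, F 23. C eliminated.
Round 4: A 24, D 14, F 36. D eliminated.
Round 5: A 38, F 36. A has a majority (≥38).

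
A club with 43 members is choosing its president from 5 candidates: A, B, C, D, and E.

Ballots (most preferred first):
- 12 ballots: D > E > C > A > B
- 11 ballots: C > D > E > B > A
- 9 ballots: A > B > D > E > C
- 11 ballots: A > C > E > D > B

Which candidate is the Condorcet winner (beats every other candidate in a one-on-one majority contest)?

C

C vs A: 23–20
C vs B: 34–9
C vs D: 22–21
C vs E: 22–21
C beats every other candidate.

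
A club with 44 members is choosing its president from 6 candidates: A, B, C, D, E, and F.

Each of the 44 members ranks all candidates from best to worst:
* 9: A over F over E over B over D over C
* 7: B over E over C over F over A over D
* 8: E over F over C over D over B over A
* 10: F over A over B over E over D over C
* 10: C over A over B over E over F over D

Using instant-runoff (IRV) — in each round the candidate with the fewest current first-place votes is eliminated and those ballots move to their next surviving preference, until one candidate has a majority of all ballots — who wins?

E

Round 1: A 9, B 7, C 10, D 0, E 8, F 10. D eliminated.
Round 2: A 9, B 7, C 10, E 8, F 10. B eliminated.
Round 3: A 9, C 10, E 15, F 10. A eliminated.
Round 4: C 10, E 15, F 19. C eliminated.
Round 5: E 25, F 19. E has a majority (≥23).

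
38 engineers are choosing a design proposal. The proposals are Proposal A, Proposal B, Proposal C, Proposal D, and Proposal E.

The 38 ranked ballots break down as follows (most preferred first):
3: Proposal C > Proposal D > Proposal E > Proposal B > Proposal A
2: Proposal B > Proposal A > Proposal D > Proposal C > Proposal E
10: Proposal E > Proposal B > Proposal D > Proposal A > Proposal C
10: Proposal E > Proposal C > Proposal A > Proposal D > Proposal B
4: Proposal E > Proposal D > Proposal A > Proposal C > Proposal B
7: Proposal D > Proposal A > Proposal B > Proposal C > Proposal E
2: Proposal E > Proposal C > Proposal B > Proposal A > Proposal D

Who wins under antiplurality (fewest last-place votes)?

Proposal D

Last-place votes: Proposal A 3, Proposal B 14, Proposal C 10, Proposal D 2, Proposal E 9.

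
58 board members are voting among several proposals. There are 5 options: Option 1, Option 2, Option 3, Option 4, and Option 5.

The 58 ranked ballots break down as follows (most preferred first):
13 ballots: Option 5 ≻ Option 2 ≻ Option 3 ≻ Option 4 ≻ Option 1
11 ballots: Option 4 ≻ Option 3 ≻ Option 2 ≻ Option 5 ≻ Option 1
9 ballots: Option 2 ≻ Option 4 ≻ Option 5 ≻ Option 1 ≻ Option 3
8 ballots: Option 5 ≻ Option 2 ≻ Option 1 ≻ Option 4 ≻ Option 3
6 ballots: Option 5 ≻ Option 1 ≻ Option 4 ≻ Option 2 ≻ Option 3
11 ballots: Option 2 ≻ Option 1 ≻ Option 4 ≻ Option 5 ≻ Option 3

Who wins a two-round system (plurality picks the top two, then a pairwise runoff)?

Option 2

Round 1 first-place votes: Option 1 0, Option 2 20, Option 3 0, Option 4 11, Option 5 27. Option 5 and Option 2 advance.
Runoff: Option 5 is ranked above Option 2 on 27 ballots, Option 2 above Option 5 on 31.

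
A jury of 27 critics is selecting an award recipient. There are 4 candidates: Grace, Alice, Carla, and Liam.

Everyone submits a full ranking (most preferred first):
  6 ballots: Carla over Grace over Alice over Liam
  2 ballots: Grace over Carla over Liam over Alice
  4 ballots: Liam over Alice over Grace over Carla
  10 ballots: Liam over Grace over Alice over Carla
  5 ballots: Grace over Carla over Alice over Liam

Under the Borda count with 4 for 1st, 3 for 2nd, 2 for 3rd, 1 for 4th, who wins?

Grace: 6×3 + 2×4 + 4×2 + 10×3 + 5×4 = 84
Alice: 6×2 + 2×1 + 4×3 + 10×2 + 5×2 = 56
Carla: 6×4 + 2×3 + 4×1 + 10×1 + 5×3 = 59
Liam: 6×1 + 2×2 + 4×4 + 10×4 + 5×1 = 71

Grace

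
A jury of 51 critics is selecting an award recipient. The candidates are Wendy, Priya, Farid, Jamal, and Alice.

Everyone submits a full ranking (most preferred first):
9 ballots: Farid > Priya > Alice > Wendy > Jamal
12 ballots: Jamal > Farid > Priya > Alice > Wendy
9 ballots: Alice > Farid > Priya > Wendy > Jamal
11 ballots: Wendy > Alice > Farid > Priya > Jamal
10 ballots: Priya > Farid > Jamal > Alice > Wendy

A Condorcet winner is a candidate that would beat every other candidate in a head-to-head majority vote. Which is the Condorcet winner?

Farid vs Wendy: 40–11
Farid vs Priya: 41–10
Farid vs Jamal: 39–12
Farid vs Alice: 31–20
Farid beats every other candidate.

Farid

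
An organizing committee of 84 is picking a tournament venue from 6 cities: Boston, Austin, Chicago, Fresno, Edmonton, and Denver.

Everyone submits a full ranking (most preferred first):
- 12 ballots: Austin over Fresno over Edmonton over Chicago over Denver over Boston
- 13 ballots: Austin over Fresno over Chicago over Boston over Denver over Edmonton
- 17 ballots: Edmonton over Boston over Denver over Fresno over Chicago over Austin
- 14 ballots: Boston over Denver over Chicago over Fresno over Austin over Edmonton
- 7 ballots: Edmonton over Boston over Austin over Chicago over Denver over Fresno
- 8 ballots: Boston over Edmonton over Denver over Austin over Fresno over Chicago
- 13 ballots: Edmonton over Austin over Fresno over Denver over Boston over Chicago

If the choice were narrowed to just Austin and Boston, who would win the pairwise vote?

Boston

Austin is ranked above Boston on 38 ballots; Boston above Austin on 46.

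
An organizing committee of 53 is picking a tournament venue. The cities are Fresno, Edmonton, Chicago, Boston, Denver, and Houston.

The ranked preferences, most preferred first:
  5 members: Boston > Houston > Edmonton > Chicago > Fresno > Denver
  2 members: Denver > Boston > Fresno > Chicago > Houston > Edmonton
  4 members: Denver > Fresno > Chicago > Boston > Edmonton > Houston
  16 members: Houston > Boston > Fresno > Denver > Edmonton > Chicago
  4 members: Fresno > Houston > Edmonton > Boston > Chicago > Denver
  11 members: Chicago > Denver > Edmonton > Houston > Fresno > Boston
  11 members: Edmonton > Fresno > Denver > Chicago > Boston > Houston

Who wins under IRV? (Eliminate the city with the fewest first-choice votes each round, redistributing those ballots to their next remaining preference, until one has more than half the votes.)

Chicago

Round 1: Fresno 4, Edmonton 11, Chicago 11, Boston 5, Denver 6, Houston 16. Fresno eliminated.
Round 2: Edmonton 11, Chicago 11, Boston 5, Denver 6, Houston 20. Boston eliminated.
Round 3: Edmonton 11, Chicago 11, Denver 6, Houston 25. Denver eliminated.
Round 4: Edmonton 11, Chicago 17, Houston 25. Edmonton eliminated.
Round 5: Chicago 28, Houston 25. Chicago has a majority (≥27).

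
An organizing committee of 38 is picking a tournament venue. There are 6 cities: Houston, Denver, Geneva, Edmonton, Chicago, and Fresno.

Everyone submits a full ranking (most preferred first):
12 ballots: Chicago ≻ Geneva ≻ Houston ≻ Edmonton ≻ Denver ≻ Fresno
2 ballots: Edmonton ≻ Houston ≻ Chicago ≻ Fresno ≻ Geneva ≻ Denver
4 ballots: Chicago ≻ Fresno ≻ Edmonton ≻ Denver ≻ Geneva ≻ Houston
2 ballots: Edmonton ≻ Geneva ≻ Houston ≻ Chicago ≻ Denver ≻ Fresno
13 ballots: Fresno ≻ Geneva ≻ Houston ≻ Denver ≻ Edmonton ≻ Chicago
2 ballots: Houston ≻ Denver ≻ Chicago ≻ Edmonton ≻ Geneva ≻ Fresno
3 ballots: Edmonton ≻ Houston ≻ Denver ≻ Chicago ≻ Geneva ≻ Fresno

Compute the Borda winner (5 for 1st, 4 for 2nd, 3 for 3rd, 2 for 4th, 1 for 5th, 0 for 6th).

Houston: 12×3 + 2×4 + 4×0 + 2×3 + 13×3 + 2×5 + 3×4 = 111
Denver: 12×1 + 2×0 + 4×2 + 2×1 + 13×2 + 2×4 + 3×3 = 65
Geneva: 12×4 + 2×1 + 4×1 + 2×4 + 13×4 + 2×1 + 3×1 = 119
Edmonton: 12×2 + 2×5 + 4×3 + 2×5 + 13×1 + 2×2 + 3×5 = 88
Chicago: 12×5 + 2×3 + 4×5 + 2×2 + 13×0 + 2×3 + 3×2 = 102
Fresno: 12×0 + 2×2 + 4×4 + 2×0 + 13×5 + 2×0 + 3×0 = 85

Geneva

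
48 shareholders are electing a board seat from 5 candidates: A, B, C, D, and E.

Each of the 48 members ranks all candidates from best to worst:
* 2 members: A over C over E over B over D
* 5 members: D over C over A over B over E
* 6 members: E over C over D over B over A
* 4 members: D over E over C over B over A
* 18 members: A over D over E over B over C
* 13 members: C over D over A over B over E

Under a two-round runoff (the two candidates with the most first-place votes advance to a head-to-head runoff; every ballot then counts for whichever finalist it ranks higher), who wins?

C

Round 1 first-place votes: A 20, B 0, C 13, D 9, E 6. A and C advance.
Runoff: A is ranked above C on 20 ballots, C above A on 28.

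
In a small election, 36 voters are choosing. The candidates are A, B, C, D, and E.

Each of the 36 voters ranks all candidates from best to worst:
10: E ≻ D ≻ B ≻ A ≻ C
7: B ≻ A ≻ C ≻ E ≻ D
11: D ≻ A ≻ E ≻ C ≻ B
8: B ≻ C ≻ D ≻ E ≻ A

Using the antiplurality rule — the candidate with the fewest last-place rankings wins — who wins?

Last-place votes: A 8, B 11, C 10, D 7, E 0.

E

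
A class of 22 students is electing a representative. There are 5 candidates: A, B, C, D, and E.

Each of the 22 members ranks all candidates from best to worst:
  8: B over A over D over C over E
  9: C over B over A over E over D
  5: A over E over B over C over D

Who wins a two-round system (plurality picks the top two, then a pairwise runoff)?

Round 1 first-place votes: A 5, B 8, C 9, D 0, E 0. C and B advance.
Runoff: C is ranked above B on 9 ballots, B above C on 13.

B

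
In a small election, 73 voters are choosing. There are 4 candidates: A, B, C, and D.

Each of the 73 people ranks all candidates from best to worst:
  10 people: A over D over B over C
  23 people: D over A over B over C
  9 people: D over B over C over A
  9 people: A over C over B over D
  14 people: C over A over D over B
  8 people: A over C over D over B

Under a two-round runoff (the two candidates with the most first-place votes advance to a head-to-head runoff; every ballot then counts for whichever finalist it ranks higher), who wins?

Round 1 first-place votes: A 27, B 0, C 14, D 32. D and A advance.
Runoff: D is ranked above A on 32 ballots, A above D on 41.

A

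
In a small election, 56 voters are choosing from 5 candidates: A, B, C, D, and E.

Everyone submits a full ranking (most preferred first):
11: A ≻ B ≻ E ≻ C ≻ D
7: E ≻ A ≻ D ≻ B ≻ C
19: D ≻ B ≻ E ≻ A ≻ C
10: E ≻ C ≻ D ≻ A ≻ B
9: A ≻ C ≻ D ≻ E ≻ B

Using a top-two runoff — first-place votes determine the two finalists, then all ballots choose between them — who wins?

Round 1 first-place votes: A 20, B 0, C 0, D 19, E 17. A and D advance.
Runoff: A is ranked above D on 27 ballots, D above A on 29.

D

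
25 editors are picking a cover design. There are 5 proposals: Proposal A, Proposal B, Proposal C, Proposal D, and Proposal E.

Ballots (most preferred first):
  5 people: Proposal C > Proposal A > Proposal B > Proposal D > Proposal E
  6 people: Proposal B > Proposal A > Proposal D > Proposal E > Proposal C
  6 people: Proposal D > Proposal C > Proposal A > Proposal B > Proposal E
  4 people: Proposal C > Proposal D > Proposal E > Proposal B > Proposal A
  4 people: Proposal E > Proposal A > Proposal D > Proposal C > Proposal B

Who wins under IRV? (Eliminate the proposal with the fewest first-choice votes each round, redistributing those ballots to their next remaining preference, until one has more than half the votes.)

Round 1: Proposal A 0, Proposal B 6, Proposal C 9, Proposal D 6, Proposal E 4. Proposal A eliminated.
Round 2: Proposal B 6, Proposal C 9, Proposal D 6, Proposal E 4. Proposal E eliminated.
Round 3: Proposal B 6, Proposal C 9, Proposal D 10. Proposal B eliminated.
Round 4: Proposal C 9, Proposal D 16. Proposal D has a majority (≥13).

Proposal D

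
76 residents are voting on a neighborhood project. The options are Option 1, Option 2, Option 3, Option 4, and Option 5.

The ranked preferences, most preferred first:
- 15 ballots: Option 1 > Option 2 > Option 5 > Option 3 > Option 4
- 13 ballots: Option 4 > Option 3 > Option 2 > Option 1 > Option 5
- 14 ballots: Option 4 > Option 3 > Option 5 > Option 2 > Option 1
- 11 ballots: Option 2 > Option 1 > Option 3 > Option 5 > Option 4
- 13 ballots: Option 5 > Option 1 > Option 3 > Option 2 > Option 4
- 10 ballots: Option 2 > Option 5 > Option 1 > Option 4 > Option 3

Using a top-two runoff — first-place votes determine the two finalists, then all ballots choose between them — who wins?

Option 2

Round 1 first-place votes: Option 1 15, Option 2 21, Option 3 0, Option 4 27, Option 5 13. Option 4 and Option 2 advance.
Runoff: Option 4 is ranked above Option 2 on 27 ballots, Option 2 above Option 4 on 49.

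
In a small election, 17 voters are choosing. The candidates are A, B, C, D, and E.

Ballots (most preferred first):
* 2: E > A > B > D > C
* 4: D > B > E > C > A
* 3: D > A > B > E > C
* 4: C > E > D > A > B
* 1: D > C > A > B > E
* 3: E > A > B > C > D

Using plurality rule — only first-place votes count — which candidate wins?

First-place votes: A 0, B 0, C 4, D 8, E 5.

D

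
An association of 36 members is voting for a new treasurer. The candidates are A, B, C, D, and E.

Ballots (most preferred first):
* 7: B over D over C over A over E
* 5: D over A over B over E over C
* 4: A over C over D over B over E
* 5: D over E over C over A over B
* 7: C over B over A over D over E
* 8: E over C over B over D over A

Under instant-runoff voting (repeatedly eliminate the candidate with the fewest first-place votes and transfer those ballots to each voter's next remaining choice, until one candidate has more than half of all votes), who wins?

Round 1: A 4, B 7, C 7, D 10, E 8. A eliminated.
Round 2: B 7, C 11, D 10, E 8. B eliminated.
Round 3: C 11, D 17, E 8. E eliminated.
Round 4: C 19, D 17. C has a majority (≥19).

C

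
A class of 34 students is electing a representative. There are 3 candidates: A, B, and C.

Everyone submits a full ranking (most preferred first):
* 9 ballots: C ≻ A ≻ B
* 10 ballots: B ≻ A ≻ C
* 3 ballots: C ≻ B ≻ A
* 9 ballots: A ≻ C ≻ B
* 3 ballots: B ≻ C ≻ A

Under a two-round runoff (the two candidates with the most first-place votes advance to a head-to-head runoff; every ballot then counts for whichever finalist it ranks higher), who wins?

Round 1 first-place votes: A 9, B 13, C 12. B and C advance.
Runoff: B is ranked above C on 13 ballots, C above B on 21.

C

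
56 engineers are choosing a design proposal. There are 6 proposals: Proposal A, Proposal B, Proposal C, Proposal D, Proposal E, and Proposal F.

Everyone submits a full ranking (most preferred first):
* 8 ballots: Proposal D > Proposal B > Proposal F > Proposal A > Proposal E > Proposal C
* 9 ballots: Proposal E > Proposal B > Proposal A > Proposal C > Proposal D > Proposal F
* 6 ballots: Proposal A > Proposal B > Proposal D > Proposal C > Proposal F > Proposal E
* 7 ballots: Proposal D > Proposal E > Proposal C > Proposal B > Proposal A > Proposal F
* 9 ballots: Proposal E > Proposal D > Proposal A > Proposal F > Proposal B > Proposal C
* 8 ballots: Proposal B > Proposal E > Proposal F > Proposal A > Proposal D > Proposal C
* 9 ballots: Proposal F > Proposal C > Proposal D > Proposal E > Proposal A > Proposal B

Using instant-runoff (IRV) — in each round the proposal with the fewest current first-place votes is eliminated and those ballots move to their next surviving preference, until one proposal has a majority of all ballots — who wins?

Proposal D

Round 1: Proposal A 6, Proposal B 8, Proposal C 0, Proposal D 15, Proposal E 18, Proposal F 9. Proposal C eliminated.
Round 2: Proposal A 6, Proposal B 8, Proposal D 15, Proposal E 18, Proposal F 9. Proposal A eliminated.
Round 3: Proposal B 14, Proposal D 15, Proposal E 18, Proposal F 9. Proposal F eliminated.
Round 4: Proposal B 14, Proposal D 24, Proposal E 18. Proposal B eliminated.
Round 5: Proposal D 30, Proposal E 26. Proposal D has a majority (≥29).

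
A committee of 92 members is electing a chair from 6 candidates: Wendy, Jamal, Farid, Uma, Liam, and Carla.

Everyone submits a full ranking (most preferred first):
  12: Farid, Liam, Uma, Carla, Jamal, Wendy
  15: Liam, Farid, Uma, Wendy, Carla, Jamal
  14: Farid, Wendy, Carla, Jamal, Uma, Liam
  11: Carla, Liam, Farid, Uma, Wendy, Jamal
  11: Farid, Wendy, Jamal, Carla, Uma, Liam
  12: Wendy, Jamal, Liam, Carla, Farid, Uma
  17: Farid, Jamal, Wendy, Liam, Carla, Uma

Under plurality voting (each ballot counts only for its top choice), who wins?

Farid

First-place votes: Wendy 12, Jamal 0, Farid 54, Uma 0, Liam 15, Carla 11.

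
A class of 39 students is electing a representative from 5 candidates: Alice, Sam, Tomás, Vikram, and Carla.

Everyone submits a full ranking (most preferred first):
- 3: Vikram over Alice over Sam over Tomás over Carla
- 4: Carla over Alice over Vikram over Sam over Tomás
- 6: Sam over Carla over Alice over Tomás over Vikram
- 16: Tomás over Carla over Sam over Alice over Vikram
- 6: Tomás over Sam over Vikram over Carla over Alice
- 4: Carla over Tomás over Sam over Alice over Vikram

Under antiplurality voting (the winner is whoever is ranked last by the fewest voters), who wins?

Sam

Last-place votes: Alice 6, Sam 0, Tomás 4, Vikram 26, Carla 3.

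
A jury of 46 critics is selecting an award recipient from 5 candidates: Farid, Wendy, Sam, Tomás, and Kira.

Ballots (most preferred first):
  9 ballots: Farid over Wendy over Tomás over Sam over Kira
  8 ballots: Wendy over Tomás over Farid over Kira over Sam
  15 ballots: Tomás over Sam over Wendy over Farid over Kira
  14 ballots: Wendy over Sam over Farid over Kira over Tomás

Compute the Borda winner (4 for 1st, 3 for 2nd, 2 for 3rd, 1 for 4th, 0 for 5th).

Farid: 9×4 + 8×2 + 15×1 + 14×2 = 95
Wendy: 9×3 + 8×4 + 15×2 + 14×4 = 145
Sam: 9×1 + 8×0 + 15×3 + 14×3 = 96
Tomás: 9×2 + 8×3 + 15×4 + 14×0 = 102
Kira: 9×0 + 8×1 + 15×0 + 14×1 = 22

Wendy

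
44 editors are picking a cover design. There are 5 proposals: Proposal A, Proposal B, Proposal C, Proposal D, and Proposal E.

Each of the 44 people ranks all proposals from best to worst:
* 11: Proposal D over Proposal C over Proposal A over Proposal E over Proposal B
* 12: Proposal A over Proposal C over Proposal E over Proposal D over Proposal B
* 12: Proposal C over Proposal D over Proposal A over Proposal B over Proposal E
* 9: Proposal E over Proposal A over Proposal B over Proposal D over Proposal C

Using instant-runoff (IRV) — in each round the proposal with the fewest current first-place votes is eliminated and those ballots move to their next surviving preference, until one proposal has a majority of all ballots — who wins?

Round 1: Proposal A 12, Proposal B 0, Proposal C 12, Proposal D 11, Proposal E 9. Proposal B eliminated.
Round 2: Proposal A 12, Proposal C 12, Proposal D 11, Proposal E 9. Proposal E eliminated.
Round 3: Proposal A 21, Proposal C 12, Proposal D 11. Proposal D eliminated.
Round 4: Proposal A 21, Proposal C 23. Proposal C has a majority (≥23).

Proposal C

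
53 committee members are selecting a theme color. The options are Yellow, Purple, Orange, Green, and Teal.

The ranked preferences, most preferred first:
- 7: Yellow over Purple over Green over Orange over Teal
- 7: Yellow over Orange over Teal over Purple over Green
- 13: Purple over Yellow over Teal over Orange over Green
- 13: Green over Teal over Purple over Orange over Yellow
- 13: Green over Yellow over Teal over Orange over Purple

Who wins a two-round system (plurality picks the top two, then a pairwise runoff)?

Round 1 first-place votes: Yellow 14, Purple 13, Orange 0, Green 26, Teal 0. Green and Yellow advance.
Runoff: Green is ranked above Yellow on 26 ballots, Yellow above Green on 27.

Yellow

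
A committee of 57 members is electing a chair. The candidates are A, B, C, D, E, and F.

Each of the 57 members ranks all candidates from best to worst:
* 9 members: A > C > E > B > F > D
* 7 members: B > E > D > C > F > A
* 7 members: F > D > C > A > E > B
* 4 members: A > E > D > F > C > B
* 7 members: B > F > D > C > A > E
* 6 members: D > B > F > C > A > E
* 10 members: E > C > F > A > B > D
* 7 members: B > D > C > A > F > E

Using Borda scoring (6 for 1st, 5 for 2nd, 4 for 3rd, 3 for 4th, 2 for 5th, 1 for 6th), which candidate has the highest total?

A: 9×6 + 7×1 + 7×3 + 4×6 + 7×2 + 6×2 + 10×3 + 7×3 = 183
B: 9×3 + 7×6 + 7×1 + 4×1 + 7×6 + 6×5 + 10×2 + 7×6 = 214
C: 9×5 + 7×3 + 7×4 + 4×2 + 7×3 + 6×3 + 10×5 + 7×4 = 219
D: 9×1 + 7×4 + 7×5 + 4×4 + 7×4 + 6×6 + 10×1 + 7×5 = 197
E: 9×4 + 7×5 + 7×2 + 4×5 + 7×1 + 6×1 + 10×6 + 7×1 = 185
F: 9×2 + 7×2 + 7×6 + 4×3 + 7×5 + 6×4 + 10×4 + 7×2 = 199

C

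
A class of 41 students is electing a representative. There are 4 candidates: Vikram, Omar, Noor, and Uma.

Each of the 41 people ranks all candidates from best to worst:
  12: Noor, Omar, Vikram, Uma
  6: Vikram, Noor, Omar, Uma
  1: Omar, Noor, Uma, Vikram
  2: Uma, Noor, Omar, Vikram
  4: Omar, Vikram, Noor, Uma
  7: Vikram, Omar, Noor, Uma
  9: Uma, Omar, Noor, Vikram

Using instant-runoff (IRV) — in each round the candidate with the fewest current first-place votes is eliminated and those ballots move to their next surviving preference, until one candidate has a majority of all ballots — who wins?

Round 1: Vikram 13, Omar 5, Noor 12, Uma 11. Omar eliminated.
Round 2: Vikram 17, Noor 13, Uma 11. Uma eliminated.
Round 3: Vikram 17, Noor 24. Noor has a majority (≥21).

Noor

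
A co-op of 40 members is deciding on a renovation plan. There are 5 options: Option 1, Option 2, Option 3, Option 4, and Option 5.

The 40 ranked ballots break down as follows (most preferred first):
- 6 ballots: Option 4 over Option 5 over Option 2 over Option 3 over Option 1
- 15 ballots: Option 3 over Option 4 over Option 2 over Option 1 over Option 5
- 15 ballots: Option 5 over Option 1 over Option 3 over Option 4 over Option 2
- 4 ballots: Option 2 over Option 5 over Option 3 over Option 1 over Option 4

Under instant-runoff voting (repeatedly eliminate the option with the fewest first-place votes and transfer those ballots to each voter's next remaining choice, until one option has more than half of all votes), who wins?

Round 1: Option 1 0, Option 2 4, Option 3 15, Option 4 6, Option 5 15. Option 1 eliminated.
Round 2: Option 2 4, Option 3 15, Option 4 6, Option 5 15. Option 2 eliminated.
Round 3: Option 3 15, Option 4 6, Option 5 19. Option 4 eliminated.
Round 4: Option 3 15, Option 5 25. Option 5 has a majority (≥21).

Option 5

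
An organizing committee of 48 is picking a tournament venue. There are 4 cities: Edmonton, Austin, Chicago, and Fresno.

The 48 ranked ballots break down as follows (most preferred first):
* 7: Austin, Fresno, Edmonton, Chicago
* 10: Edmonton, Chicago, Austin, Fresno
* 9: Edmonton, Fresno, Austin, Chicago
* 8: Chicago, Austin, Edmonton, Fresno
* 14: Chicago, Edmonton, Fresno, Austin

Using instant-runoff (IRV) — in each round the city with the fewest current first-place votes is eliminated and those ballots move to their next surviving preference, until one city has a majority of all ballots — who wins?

Edmonton

Round 1: Edmonton 19, Austin 7, Chicago 22, Fresno 0. Fresno eliminated.
Round 2: Edmonton 19, Austin 7, Chicago 22. Austin eliminated.
Round 3: Edmonton 26, Chicago 22. Edmonton has a majority (≥25).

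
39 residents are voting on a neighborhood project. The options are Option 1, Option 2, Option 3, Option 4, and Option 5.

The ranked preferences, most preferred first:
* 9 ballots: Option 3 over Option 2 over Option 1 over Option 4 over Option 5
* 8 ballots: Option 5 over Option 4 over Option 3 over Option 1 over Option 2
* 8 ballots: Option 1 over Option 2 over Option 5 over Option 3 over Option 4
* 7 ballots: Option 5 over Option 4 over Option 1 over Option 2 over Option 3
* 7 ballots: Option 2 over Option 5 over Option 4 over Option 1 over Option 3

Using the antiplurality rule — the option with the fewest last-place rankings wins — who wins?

Last-place votes: Option 1 0, Option 2 8, Option 3 14, Option 4 8, Option 5 9.

Option 1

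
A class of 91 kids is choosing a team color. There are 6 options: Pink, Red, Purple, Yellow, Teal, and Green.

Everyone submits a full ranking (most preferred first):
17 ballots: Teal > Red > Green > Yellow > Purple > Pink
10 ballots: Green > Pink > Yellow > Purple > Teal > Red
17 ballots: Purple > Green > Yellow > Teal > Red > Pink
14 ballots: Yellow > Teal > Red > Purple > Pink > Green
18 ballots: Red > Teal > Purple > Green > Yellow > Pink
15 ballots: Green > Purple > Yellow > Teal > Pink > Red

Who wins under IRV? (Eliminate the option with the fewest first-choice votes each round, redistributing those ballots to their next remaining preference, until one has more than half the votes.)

Teal

Round 1: Pink 0, Red 18, Purple 17, Yellow 14, Teal 17, Green 25. Pink eliminated.
Round 2: Red 18, Purple 17, Yellow 14, Teal 17, Green 25. Yellow eliminated.
Round 3: Red 18, Purple 17, Teal 31, Green 25. Purple eliminated.
Round 4: Red 18, Teal 31, Green 42. Red eliminated.
Round 5: Teal 49, Green 42. Teal has a majority (≥46).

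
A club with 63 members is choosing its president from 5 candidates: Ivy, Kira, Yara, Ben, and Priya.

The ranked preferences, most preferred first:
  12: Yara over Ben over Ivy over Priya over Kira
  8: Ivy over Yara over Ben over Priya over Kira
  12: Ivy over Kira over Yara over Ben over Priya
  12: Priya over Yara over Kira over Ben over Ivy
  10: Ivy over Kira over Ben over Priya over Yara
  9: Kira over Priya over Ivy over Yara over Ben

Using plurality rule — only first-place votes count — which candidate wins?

First-place votes: Ivy 30, Kira 9, Yara 12, Ben 0, Priya 12.

Ivy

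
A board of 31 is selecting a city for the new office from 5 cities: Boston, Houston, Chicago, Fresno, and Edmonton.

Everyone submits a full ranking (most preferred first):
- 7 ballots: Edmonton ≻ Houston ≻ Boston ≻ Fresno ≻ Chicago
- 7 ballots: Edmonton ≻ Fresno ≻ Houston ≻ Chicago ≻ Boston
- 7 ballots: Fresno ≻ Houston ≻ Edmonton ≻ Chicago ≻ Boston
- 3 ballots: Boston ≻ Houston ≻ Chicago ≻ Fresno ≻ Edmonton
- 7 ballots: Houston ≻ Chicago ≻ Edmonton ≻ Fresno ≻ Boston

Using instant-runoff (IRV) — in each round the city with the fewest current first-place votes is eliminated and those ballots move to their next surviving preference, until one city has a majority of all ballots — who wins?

Round 1: Boston 3, Houston 7, Chicago 0, Fresno 7, Edmonton 14. Chicago eliminated.
Round 2: Boston 3, Houston 7, Fresno 7, Edmonton 14. Boston eliminated.
Round 3: Houston 10, Fresno 7, Edmonton 14. Fresno eliminated.
Round 4: Houston 17, Edmonton 14. Houston has a majority (≥16).

Houston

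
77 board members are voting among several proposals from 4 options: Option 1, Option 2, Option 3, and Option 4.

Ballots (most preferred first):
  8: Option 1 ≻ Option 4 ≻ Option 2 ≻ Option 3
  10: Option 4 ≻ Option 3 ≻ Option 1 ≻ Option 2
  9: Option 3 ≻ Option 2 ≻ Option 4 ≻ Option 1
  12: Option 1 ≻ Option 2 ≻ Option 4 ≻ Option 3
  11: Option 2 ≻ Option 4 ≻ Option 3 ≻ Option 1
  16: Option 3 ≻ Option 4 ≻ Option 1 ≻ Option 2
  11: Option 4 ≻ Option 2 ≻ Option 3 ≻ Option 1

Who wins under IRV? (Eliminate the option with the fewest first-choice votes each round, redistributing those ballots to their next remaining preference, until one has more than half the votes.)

Round 1: Option 1 20, Option 2 11, Option 3 25, Option 4 21. Option 2 eliminated.
Round 2: Option 1 20, Option 3 25, Option 4 32. Option 1 eliminated.
Round 3: Option 3 25, Option 4 52. Option 4 has a majority (≥39).

Option 4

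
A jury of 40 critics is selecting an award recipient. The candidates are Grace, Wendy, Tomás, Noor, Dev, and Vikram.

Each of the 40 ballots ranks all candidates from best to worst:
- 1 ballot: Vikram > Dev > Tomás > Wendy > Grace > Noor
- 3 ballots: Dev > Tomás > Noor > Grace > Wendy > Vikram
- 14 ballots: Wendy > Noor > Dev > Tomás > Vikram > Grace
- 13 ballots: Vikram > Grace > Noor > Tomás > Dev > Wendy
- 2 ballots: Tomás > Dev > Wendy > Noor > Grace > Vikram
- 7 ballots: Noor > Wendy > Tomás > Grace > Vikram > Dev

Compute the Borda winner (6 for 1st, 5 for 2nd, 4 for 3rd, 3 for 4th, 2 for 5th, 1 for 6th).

Noor

Grace: 1×2 + 3×3 + 14×1 + 13×5 + 2×2 + 7×3 = 115
Wendy: 1×3 + 3×2 + 14×6 + 13×1 + 2×4 + 7×5 = 149
Tomás: 1×4 + 3×5 + 14×3 + 13×3 + 2×6 + 7×4 = 140
Noor: 1×1 + 3×4 + 14×5 + 13×4 + 2×3 + 7×6 = 183
Dev: 1×5 + 3×6 + 14×4 + 13×2 + 2×5 + 7×1 = 122
Vikram: 1×6 + 3×1 + 14×2 + 13×6 + 2×1 + 7×2 = 131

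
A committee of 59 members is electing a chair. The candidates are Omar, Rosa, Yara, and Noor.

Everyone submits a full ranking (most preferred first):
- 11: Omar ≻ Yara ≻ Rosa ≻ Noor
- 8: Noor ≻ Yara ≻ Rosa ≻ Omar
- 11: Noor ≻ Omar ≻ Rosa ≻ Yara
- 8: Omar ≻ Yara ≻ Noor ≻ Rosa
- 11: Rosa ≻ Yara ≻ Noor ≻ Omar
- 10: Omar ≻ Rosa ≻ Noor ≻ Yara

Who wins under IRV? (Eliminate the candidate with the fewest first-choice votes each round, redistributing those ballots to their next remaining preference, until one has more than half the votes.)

Noor

Round 1: Omar 29, Rosa 11, Yara 0, Noor 19. Yara eliminated.
Round 2: Omar 29, Rosa 11, Noor 19. Rosa eliminated.
Round 3: Omar 29, Noor 30. Noor has a majority (≥30).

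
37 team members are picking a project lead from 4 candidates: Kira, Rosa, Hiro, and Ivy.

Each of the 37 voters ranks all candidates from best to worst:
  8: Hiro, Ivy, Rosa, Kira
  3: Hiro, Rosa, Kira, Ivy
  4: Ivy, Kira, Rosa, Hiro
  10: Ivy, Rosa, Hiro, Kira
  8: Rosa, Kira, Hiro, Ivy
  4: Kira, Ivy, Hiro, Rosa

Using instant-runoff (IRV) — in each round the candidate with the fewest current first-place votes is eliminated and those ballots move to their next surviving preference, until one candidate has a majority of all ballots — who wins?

Round 1: Kira 4, Rosa 8, Hiro 11, Ivy 14. Kira eliminated.
Round 2: Rosa 8, Hiro 11, Ivy 18. Rosa eliminated.
Round 3: Hiro 19, Ivy 18. Hiro has a majority (≥19).

Hiro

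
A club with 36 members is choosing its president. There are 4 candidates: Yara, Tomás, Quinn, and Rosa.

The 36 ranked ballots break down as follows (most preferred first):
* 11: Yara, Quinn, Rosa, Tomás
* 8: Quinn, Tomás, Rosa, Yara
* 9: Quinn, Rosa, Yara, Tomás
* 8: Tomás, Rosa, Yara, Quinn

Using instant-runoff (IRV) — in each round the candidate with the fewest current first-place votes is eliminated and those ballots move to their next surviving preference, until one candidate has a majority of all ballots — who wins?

Round 1: Yara 11, Tomás 8, Quinn 17, Rosa 0. Rosa eliminated.
Round 2: Yara 11, Tomás 8, Quinn 17. Tomás eliminated.
Round 3: Yara 19, Quinn 17. Yara has a majority (≥19).

Yara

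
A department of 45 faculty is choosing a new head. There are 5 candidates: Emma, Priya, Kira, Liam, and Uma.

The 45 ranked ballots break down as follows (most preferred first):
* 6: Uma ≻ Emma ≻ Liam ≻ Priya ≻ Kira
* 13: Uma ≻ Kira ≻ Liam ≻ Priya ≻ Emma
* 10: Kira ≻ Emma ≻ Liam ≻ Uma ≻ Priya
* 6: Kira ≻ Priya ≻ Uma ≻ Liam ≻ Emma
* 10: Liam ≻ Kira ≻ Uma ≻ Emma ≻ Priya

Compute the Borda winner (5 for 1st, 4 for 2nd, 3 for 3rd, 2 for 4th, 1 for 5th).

Emma: 6×4 + 13×1 + 10×4 + 6×1 + 10×2 = 103
Priya: 6×2 + 13×2 + 10×1 + 6×4 + 10×1 = 82
Kira: 6×1 + 13×4 + 10×5 + 6×5 + 10×4 = 178
Liam: 6×3 + 13×3 + 10×3 + 6×2 + 10×5 = 149
Uma: 6×5 + 13×5 + 10×2 + 6×3 + 10×3 = 163

Kira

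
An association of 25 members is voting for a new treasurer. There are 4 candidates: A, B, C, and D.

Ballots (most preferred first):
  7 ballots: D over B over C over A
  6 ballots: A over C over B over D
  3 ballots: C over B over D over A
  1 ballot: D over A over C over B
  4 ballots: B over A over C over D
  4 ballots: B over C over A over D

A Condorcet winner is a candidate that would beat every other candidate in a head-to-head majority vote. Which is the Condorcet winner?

B vs A: 18–7
B vs C: 15–10
B vs D: 17–8
B beats every other candidate.

B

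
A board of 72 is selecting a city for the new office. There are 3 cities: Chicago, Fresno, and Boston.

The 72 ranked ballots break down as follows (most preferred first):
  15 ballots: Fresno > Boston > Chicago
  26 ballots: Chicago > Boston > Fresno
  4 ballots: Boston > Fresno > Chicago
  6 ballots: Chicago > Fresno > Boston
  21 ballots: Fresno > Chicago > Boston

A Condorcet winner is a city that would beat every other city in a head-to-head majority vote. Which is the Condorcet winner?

Fresno vs Chicago: 40–32
Fresno vs Boston: 42–30
Fresno beats every other city.

Fresno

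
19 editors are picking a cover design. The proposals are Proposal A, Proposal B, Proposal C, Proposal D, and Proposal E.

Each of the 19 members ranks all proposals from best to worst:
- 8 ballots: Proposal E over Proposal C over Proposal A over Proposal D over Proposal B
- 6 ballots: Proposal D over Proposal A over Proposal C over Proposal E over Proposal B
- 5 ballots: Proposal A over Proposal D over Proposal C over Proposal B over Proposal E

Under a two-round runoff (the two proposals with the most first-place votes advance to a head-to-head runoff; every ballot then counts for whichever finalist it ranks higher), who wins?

Proposal D

Round 1 first-place votes: Proposal A 5, Proposal B 0, Proposal C 0, Proposal D 6, Proposal E 8. Proposal E and Proposal D advance.
Runoff: Proposal E is ranked above Proposal D on 8 ballots, Proposal D above Proposal E on 11.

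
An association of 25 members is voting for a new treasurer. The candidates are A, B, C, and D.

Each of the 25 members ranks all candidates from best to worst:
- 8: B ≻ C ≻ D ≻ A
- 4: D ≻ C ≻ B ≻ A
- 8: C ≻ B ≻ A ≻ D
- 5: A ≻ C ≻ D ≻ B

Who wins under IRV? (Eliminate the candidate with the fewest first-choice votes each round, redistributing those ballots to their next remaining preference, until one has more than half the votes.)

C

Round 1: A 5, B 8, C 8, D 4. D eliminated.
Round 2: A 5, B 8, C 12. A eliminated.
Round 3: B 8, C 17. C has a majority (≥13).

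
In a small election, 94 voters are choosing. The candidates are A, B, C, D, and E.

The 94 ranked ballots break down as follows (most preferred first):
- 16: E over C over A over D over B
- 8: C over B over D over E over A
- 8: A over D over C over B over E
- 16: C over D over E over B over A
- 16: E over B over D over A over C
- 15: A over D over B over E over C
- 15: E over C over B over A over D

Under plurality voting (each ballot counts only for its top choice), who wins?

E

First-place votes: A 23, B 0, C 24, D 0, E 47.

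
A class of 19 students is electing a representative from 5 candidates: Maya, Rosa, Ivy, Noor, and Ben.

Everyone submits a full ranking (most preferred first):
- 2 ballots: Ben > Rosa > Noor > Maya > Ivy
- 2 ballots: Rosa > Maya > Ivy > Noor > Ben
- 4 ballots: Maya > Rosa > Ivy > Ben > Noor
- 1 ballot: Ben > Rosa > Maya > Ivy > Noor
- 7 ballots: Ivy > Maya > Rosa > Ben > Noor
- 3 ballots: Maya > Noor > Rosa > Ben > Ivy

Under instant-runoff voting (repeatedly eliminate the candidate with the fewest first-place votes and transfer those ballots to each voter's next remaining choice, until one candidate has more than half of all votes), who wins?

Maya

Round 1: Maya 7, Rosa 2, Ivy 7, Noor 0, Ben 3. Noor eliminated.
Round 2: Maya 7, Rosa 2, Ivy 7, Ben 3. Rosa eliminated.
Round 3: Maya 9, Ivy 7, Ben 3. Ben eliminated.
Round 4: Maya 12, Ivy 7. Maya has a majority (≥10).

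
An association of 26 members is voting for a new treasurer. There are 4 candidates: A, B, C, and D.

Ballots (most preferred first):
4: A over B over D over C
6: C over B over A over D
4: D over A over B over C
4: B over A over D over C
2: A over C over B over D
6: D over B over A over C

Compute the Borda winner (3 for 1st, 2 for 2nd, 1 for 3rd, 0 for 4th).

B

A: 4×3 + 6×1 + 4×2 + 4×2 + 2×3 + 6×1 = 46
B: 4×2 + 6×2 + 4×1 + 4×3 + 2×1 + 6×2 = 50
C: 4×0 + 6×3 + 4×0 + 4×0 + 2×2 + 6×0 = 22
D: 4×1 + 6×0 + 4×3 + 4×1 + 2×0 + 6×3 = 38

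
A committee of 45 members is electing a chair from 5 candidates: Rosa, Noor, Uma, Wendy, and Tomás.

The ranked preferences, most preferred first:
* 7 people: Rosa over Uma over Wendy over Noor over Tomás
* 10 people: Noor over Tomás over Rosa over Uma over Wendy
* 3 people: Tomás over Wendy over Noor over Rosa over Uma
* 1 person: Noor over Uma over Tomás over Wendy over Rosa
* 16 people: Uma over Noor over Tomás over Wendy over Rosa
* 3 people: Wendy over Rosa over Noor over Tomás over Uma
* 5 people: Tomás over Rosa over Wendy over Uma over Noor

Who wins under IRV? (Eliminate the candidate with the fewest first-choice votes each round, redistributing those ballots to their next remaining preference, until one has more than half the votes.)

Rosa

Round 1: Rosa 7, Noor 11, Uma 16, Wendy 3, Tomás 8. Wendy eliminated.
Round 2: Rosa 10, Noor 11, Uma 16, Tomás 8. Tomás eliminated.
Round 3: Rosa 15, Noor 14, Uma 16. Noor eliminated.
Round 4: Rosa 28, Uma 17. Rosa has a majority (≥23).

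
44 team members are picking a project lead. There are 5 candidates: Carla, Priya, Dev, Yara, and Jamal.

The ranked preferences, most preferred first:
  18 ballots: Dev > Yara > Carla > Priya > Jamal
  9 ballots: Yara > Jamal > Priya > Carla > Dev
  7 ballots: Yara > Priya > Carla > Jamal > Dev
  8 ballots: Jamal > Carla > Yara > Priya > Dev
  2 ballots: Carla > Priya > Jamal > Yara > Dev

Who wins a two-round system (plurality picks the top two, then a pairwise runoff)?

Round 1 first-place votes: Carla 2, Priya 0, Dev 18, Yara 16, Jamal 8. Dev and Yara advance.
Runoff: Dev is ranked above Yara on 18 ballots, Yara above Dev on 26.

Yara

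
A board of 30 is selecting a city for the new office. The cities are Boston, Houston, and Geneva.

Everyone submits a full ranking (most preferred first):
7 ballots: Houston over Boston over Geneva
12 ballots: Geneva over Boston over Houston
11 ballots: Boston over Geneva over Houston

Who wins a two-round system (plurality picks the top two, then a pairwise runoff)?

Boston

Round 1 first-place votes: Boston 11, Houston 7, Geneva 12. Geneva and Boston advance.
Runoff: Geneva is ranked above Boston on 12 ballots, Boston above Geneva on 18.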